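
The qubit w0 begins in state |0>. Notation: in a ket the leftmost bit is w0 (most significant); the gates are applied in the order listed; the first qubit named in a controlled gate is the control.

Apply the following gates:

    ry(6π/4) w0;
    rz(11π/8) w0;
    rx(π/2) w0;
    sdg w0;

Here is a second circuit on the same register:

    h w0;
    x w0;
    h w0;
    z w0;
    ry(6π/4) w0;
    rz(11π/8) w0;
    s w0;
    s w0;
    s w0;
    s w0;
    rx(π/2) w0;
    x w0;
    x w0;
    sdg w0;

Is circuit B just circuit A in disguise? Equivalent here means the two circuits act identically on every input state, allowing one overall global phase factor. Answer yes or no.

Yes — the two circuits implement the same unitary up to a global phase.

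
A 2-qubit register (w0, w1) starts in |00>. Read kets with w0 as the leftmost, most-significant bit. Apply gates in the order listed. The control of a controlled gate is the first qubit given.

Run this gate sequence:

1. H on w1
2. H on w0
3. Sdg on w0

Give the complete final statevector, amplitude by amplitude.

The final amplitudes are 1/2 on |00>, 1/2 on |01>, -I/2 on |10>, -I/2 on |11>.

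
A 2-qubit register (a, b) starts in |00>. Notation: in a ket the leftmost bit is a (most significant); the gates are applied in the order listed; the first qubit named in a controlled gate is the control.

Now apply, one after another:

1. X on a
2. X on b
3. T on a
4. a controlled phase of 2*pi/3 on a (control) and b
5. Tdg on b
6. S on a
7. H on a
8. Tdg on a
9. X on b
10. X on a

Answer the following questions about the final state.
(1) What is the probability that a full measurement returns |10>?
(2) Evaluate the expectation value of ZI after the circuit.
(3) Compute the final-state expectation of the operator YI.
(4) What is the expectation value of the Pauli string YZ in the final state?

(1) Outcome |10> occurs with probability 1/2.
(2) The observable ZI averages to 0.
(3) In the final state, YI has expectation -sqrt(2)/2.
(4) The observable YZ averages to -sqrt(2)/2.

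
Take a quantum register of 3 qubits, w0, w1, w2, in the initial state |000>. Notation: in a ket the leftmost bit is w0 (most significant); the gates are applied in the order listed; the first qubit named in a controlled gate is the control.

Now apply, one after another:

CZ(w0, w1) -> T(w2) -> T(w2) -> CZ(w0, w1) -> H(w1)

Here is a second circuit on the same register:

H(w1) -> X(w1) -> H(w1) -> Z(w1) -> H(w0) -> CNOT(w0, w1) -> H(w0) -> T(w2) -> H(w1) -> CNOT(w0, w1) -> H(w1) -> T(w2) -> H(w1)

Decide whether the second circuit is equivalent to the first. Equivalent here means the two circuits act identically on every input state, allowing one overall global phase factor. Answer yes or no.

No, they are not equivalent — no single phase factor reconciles the two unitaries.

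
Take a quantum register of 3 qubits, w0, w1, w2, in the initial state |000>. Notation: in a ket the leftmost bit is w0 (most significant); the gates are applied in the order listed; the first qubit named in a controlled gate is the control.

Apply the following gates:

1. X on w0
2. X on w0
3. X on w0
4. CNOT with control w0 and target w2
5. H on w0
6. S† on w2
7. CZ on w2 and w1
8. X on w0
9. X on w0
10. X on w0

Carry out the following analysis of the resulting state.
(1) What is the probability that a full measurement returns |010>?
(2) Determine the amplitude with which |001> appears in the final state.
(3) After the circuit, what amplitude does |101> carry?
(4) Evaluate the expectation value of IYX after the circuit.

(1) A full measurement returns |010> with probability 0.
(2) The final state's coefficient on |001> equals sqrt(2)*I/2.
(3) |101> carries amplitude -sqrt(2)*I/2 in the final state.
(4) The observable IYX averages to 0.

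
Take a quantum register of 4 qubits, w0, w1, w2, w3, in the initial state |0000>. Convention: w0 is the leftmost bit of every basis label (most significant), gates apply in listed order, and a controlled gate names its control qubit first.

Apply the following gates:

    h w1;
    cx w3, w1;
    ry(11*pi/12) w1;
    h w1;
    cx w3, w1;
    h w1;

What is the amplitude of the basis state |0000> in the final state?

The amplitude on |0000> is -sqrt(6*sqrt(2) + 12)/8 - sqrt(12 - 6*sqrt(2))/8 - sqrt(4 - 2*sqrt(2))/8 + sqrt(2*sqrt(2) + 4)/8.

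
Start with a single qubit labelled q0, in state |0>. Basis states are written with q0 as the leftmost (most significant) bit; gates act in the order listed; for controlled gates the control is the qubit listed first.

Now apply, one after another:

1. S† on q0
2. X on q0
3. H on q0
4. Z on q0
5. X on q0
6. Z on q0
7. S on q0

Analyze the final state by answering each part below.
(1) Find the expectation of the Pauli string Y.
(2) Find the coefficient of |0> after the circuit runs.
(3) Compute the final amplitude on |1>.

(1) The observable Y averages to -1.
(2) The final state's coefficient on |0> equals sqrt(2)/2.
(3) The amplitude on |1> is -sqrt(2)*I/2.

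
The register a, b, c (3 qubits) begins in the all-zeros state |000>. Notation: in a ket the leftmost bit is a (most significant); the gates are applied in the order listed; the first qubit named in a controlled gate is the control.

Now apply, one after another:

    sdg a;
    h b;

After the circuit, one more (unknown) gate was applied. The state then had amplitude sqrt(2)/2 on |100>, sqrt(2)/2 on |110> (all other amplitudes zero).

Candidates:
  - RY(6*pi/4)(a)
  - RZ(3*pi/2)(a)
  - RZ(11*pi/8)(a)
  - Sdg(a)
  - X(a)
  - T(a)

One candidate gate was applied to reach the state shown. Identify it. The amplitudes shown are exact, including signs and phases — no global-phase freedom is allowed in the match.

The applied gate was X(a).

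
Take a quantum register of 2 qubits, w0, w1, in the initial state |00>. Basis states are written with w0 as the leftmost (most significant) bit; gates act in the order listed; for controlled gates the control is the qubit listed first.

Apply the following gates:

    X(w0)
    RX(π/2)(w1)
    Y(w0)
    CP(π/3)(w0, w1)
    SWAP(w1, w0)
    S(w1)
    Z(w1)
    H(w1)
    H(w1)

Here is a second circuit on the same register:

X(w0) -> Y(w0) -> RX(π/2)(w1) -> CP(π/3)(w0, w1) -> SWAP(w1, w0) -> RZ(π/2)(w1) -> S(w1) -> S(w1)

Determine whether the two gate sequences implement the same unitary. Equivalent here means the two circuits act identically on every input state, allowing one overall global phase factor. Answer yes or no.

Yes: on every input state the two circuits agree up to one overall phase factor.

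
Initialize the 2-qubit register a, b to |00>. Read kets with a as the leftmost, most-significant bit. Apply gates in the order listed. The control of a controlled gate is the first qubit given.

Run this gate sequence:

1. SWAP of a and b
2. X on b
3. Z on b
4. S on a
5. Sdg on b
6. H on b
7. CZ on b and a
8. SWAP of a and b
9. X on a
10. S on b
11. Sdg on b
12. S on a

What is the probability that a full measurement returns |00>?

The probability of measuring |00> is 1/2.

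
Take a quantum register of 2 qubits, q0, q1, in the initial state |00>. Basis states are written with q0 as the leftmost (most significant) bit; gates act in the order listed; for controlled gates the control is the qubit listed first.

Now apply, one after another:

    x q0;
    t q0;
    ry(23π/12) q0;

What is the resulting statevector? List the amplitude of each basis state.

The resulting statevector has amplitude (-sqrt(sqrt(2) + 2)/4 + sqrt(6 - 3*sqrt(2))/4)*exp(I*pi/4) on |00>, 0 on |01>, (-sqrt(3*sqrt(2) + 6)/4 - sqrt(2 - sqrt(2))/4)*exp(I*pi/4) on |10>, 0 on |11>.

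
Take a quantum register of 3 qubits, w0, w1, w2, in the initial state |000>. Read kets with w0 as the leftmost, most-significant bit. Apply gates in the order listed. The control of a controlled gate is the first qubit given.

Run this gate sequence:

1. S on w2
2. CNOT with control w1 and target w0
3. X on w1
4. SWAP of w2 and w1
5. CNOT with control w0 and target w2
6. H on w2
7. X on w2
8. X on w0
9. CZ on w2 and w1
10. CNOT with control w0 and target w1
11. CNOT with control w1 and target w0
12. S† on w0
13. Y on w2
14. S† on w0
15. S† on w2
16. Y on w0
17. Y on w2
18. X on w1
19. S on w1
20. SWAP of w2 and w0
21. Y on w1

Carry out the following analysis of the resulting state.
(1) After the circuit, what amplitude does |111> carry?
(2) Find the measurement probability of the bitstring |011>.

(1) The final state's coefficient on |111> equals -sqrt(2)/2.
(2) Outcome |011> occurs with probability 1/2.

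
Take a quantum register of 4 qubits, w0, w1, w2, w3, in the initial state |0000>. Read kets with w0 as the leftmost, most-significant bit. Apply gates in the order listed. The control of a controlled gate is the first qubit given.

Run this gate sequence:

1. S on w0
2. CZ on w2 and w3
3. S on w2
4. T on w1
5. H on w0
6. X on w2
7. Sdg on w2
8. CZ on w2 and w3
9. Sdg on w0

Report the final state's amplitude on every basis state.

After the circuit, the state carries amplitude -sqrt(2)*I/2 on |0010>, -sqrt(2)/2 on |1010>, and 0 on every other basis state.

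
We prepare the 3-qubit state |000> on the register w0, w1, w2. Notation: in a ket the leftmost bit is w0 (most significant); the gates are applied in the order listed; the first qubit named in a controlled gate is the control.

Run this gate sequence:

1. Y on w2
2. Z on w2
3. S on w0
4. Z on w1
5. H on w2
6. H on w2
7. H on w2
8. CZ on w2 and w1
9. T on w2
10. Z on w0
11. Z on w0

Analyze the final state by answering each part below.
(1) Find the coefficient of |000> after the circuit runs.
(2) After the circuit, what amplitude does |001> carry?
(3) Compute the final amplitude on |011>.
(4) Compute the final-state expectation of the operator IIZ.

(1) The amplitude on |000> is -sqrt(2)*I/2.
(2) The final state's coefficient on |001> equals sqrt(2)*exp(3*I*pi/4)/2.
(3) |011> carries amplitude 0 in the final state.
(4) In the final state, IIZ has expectation 0.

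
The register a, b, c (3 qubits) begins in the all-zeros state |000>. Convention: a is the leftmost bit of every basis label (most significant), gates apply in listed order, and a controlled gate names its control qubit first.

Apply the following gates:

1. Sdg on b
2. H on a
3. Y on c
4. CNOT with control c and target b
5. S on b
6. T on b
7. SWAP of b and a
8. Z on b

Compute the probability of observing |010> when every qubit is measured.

The probability of measuring |010> is 0.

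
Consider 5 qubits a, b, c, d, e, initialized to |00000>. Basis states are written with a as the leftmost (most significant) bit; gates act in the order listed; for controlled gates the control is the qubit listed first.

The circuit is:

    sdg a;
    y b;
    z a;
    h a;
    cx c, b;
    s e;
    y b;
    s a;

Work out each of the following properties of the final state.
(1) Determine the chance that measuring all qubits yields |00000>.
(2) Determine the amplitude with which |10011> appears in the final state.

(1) The probability of measuring |00000> is 1/2.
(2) |10011> carries amplitude 0 in the final state.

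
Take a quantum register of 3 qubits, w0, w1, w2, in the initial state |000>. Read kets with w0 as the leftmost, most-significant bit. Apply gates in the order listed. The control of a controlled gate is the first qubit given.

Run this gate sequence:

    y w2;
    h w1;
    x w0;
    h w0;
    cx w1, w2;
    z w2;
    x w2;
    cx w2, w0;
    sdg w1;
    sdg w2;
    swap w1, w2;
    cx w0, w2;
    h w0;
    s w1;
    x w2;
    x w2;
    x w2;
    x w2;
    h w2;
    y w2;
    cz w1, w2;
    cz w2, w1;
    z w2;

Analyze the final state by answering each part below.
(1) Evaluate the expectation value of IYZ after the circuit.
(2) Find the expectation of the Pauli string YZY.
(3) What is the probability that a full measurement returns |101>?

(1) In the final state, IYZ has expectation 1. Key observation: the block from step 15 through step 18 cancels to the identity and can be dropped.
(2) In the final state, YZY has expectation -1.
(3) Outcome |101> occurs with probability 1/4.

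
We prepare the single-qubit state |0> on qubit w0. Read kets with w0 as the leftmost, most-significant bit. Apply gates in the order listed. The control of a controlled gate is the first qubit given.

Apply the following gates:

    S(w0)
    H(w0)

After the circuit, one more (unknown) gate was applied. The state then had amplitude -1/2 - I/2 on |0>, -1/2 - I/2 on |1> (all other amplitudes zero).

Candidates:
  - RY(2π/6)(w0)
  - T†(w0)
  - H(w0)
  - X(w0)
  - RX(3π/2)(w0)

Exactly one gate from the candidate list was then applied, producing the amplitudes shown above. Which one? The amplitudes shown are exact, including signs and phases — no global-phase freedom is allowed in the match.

The applied gate was RX(3π/2)(w0).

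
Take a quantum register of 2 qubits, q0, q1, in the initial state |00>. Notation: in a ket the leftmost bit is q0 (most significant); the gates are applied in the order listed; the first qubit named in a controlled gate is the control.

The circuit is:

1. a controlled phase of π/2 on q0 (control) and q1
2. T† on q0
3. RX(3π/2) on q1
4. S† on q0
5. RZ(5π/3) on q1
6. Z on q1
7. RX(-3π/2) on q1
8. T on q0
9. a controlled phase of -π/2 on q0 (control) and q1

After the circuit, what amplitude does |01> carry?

The amplitude on |01> is (exp(I*pi/6) + I)*exp(I*pi/6)/2.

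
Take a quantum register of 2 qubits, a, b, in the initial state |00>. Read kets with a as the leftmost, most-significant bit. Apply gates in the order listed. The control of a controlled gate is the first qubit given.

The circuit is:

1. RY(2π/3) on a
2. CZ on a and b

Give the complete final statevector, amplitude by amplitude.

The final amplitudes are 1/2 on |00>, 0 on |01>, sqrt(3)/2 on |10>, 0 on |11>.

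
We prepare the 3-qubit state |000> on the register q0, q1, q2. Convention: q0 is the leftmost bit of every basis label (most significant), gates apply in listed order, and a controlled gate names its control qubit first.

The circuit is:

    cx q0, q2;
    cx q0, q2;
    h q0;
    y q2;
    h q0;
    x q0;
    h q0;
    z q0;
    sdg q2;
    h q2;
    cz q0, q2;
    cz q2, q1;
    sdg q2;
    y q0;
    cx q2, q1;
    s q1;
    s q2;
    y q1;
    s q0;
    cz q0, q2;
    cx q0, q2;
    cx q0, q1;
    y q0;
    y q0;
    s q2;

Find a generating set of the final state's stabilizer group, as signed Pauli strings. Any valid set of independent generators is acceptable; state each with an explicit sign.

One valid set of independent stabilizer generators is -XIZ, +ZXX, -IZZ (any independent generating set of the same group is equally correct).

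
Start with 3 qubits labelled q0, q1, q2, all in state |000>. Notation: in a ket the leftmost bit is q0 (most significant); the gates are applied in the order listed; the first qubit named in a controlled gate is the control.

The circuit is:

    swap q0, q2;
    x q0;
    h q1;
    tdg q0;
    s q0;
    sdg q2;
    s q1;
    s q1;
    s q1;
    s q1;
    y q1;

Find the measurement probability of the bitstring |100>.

A full measurement returns |100> with probability 1/2.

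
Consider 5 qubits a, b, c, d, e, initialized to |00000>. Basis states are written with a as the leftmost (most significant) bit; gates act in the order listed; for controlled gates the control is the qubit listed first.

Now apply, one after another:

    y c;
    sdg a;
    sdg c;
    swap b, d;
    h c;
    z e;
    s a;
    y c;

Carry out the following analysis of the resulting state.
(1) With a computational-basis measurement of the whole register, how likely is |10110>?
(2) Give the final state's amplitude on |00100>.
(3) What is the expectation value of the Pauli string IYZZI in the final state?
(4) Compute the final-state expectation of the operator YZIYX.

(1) Outcome |10110> occurs with probability 0.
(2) The amplitude on |00100> is sqrt(2)*I/2.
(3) In the final state, IYZZI has expectation 0.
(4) The expectation value of YZIYX is 0.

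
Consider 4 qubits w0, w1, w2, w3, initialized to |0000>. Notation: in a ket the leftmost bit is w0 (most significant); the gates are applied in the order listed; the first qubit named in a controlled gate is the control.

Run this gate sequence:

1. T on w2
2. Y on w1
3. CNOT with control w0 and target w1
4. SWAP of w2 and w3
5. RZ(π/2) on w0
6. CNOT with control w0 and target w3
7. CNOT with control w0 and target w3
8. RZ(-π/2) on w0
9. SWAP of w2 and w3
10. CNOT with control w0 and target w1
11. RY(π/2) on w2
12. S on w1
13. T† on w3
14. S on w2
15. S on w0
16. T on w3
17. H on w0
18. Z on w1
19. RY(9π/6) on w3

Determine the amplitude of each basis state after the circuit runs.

After the circuit, the state carries amplitude 0 on |0000>, 0 on |0001>, 0 on |0010>, 0 on |0011>, -sqrt(2)/4 on |0100>, sqrt(2)/4 on |0101>, -sqrt(2)*I/4 on |0110>, sqrt(2)*I/4 on |0111>, 0 on |1000>, 0 on |1001>, 0 on |1010>, 0 on |1011>, -sqrt(2)/4 on |1100>, sqrt(2)/4 on |1101>, -sqrt(2)*I/4 on |1110>, sqrt(2)*I/4 on |1111>. Key observation: gates 3-10 undo each other exactly, leaving only the rest of the circuit to track.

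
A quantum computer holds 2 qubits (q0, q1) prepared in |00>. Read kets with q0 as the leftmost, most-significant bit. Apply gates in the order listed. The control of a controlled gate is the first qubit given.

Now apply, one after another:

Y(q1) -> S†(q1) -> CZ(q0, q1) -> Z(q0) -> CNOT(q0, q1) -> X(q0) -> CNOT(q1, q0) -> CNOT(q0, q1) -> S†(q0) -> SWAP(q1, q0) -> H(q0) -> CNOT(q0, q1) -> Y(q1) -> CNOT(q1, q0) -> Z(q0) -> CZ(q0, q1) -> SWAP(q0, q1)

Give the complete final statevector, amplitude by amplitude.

The final amplitudes are 0 on |00>, -sqrt(2)*I/2 on |01>, 0 on |10>, sqrt(2)*I/2 on |11>.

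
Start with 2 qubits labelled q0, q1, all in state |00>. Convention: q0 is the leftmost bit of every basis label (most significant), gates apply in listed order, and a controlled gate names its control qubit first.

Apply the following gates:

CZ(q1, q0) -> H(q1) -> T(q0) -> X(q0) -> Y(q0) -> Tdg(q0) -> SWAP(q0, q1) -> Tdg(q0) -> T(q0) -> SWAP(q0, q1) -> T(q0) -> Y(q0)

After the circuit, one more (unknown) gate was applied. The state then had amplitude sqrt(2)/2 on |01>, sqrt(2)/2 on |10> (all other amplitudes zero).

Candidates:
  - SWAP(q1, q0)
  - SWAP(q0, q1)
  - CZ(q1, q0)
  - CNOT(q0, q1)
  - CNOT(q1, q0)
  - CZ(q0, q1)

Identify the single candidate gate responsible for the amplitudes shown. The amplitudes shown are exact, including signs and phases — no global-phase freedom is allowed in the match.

The applied gate was CNOT(q1, q0). Key observation: steps 5-12 multiply out to the identity, so the circuit reduces to the remaining gates.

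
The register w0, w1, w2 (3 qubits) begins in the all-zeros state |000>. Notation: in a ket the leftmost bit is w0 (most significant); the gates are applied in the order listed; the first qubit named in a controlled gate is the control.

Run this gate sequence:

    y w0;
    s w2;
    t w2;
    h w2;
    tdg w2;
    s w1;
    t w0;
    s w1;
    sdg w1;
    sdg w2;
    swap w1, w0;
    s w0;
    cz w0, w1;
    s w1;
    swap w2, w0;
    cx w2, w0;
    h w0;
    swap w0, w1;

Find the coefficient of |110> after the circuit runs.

The amplitude on |110> is -I/2 - exp(I*pi/4)/2. Key observation: steps 8-9 multiply out to the identity, so the circuit reduces to the remaining gates.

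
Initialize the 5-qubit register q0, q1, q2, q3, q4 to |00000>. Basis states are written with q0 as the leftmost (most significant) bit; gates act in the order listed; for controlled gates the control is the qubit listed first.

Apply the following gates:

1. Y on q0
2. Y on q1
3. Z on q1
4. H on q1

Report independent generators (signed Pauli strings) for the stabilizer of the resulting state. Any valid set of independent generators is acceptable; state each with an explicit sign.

One valid set of independent stabilizer generators is -IXIII, -ZIIII, +IIZII, +IIIZI, +IIIIZ (any independent generating set of the same group is equally correct).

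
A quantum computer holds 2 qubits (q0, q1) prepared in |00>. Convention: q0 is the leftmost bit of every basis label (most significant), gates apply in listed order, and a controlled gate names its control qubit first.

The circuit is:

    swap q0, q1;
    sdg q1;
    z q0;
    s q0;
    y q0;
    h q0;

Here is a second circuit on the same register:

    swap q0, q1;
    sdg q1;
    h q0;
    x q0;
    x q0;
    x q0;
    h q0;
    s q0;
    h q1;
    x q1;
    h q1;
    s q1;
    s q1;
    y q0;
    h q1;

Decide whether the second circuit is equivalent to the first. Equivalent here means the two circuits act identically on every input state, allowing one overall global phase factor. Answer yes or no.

No — the two circuits implement different unitaries, even allowing a global phase.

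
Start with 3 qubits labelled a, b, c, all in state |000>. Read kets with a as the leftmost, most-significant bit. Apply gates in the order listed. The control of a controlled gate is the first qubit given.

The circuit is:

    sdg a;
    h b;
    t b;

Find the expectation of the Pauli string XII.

In the final state, XII has expectation 0.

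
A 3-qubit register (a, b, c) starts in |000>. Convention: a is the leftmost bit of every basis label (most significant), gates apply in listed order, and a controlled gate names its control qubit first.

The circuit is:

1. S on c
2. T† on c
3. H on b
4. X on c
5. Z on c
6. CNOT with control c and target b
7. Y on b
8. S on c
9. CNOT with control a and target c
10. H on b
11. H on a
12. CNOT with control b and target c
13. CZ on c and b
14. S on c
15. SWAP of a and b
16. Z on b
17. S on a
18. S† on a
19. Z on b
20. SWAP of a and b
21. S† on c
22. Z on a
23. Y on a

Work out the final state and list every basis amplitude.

The resulting statevector has amplitude -sqrt(2)*I/2 on |010>, -sqrt(2)*I/2 on |110>, and 0 on every other basis state. Key observation: the block from step 14 through step 21 cancels to the identity and can be dropped.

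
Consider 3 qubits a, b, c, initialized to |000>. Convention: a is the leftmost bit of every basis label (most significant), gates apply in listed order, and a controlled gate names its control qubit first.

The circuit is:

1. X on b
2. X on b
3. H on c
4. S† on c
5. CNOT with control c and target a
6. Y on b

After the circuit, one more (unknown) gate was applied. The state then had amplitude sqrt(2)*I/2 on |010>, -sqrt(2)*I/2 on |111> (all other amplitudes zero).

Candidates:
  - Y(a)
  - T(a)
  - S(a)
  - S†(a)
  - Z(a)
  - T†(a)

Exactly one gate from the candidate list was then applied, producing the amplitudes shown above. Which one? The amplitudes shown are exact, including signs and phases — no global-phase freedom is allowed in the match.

The applied gate was S†(a).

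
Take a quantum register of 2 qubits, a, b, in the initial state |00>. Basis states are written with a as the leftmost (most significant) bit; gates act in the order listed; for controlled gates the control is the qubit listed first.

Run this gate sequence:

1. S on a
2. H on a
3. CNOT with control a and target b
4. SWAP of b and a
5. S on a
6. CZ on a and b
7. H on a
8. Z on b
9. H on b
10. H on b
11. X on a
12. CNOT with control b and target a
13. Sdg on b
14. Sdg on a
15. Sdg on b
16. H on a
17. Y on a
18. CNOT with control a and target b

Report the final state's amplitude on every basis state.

The resulting statevector has amplitude sqrt(2)*(1 - I)/4 on |00>, sqrt(2)*(-1 + I)/4 on |01>, sqrt(2)*(1 + I)/4 on |10>, sqrt(2)*(1 + I)/4 on |11>.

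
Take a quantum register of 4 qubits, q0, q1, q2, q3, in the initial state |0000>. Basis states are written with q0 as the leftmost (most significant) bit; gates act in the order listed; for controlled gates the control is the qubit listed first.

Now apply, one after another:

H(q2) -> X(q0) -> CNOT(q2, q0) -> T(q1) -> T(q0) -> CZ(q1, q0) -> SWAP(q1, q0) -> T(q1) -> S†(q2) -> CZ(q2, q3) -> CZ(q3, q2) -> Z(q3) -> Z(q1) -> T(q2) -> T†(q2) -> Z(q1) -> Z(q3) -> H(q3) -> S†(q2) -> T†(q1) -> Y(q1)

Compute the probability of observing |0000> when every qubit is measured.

The probability of measuring |0000> is 1/4. Key observation: the block from step 12 through step 17 cancels to the identity and can be dropped.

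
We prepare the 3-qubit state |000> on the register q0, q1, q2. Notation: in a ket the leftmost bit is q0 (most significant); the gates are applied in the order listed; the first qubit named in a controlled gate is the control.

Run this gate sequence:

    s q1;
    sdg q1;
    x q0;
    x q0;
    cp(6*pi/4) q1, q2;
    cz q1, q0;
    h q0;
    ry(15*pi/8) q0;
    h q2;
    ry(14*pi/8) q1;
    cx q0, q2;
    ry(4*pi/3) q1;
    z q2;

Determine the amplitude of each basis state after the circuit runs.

The resulting statevector has amplitude -sqrt(sqrt(2)/4 + 1/2)*cos(pi/16)/4 - sqrt(sqrt(2)/4 + 1/2)*sin(pi/16)/4 + sqrt(3)*sqrt(1/2 - sqrt(2)/4)*sin(pi/16)/4 + sqrt(3)*sqrt(1/2 - sqrt(2)/4)*cos(pi/16)/4 on |000>, -sqrt(3)*sqrt(1/2 - sqrt(2)/4)*cos(pi/16)/4 - sqrt(3)*sqrt(1/2 - sqrt(2)/4)*sin(pi/16)/4 + sqrt(sqrt(2)/4 + 1/2)*sin(pi/16)/4 + sqrt(sqrt(2)/4 + 1/2)*cos(pi/16)/4 on |001>, sqrt(1/2 - sqrt(2)/4)*sin(pi/16)/4 + sqrt(3)*sqrt(sqrt(2)/4 + 1/2)*sin(pi/16)/4 + sqrt(1/2 - sqrt(2)/4)*cos(pi/16)/4 + sqrt(3)*sqrt(sqrt(2)/4 + 1/2)*cos(pi/16)/4 on |010>, -sqrt(3)*sqrt(sqrt(2)/4 + 1/2)*cos(pi/16)/4 - sqrt(1/2 - sqrt(2)/4)*cos(pi/16)/4 - sqrt(3)*sqrt(sqrt(2)/4 + 1/2)*sin(pi/16)/4 - sqrt(1/2 - sqrt(2)/4)*sin(pi/16)/4 on |011>, -sqrt(sqrt(2)/4 + 1/2)*cos(pi/16)/4 - sqrt(3)*sqrt(1/2 - sqrt(2)/4)*sin(pi/16)/4 + sqrt(sqrt(2)/4 + 1/2)*sin(pi/16)/4 + sqrt(3)*sqrt(1/2 - sqrt(2)/4)*cos(pi/16)/4 on |100>, -sqrt(3)*sqrt(1/2 - sqrt(2)/4)*cos(pi/16)/4 - sqrt(sqrt(2)/4 + 1/2)*sin(pi/16)/4 + sqrt(3)*sqrt(1/2 - sqrt(2)/4)*sin(pi/16)/4 + sqrt(sqrt(2)/4 + 1/2)*cos(pi/16)/4 on |101>, -sqrt(3)*sqrt(sqrt(2)/4 + 1/2)*sin(pi/16)/4 - sqrt(1/2 - sqrt(2)/4)*sin(pi/16)/4 + sqrt(1/2 - sqrt(2)/4)*cos(pi/16)/4 + sqrt(3)*sqrt(sqrt(2)/4 + 1/2)*cos(pi/16)/4 on |110>, -sqrt(3)*sqrt(sqrt(2)/4 + 1/2)*cos(pi/16)/4 - sqrt(1/2 - sqrt(2)/4)*cos(pi/16)/4 + sqrt(1/2 - sqrt(2)/4)*sin(pi/16)/4 + sqrt(3)*sqrt(sqrt(2)/4 + 1/2)*sin(pi/16)/4 on |111>. Key observation: the block from step 1 through step 2 cancels to the identity and can be dropped.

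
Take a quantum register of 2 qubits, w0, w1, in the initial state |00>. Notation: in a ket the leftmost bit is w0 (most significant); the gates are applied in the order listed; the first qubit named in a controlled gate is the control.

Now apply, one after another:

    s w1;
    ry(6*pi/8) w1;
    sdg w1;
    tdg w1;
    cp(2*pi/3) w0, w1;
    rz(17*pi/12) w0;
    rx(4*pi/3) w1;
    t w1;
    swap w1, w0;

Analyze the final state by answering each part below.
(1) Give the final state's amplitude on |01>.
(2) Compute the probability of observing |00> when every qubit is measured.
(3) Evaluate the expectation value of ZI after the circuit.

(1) The amplitude on |01> is 0.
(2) The probability of measuring |00> is sqrt(2)/8 + sqrt(3)/8 + 1/2.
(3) The expectation value of ZI is sqrt(2)/4 + sqrt(3)/4.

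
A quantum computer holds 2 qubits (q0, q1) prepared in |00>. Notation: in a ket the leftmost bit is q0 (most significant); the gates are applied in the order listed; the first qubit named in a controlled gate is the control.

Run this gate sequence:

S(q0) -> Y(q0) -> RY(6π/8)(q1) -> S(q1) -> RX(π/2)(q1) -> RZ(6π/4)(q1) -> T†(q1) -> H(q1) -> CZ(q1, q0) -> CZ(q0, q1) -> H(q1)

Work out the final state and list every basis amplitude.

The resulting statevector has amplitude 0 on |00>, 0 on |01>, sqrt(2)*(-sqrt(sqrt(2) + 2) - sqrt(2 - sqrt(2)))*exp(3*I*pi/4)/4 on |10>, -sqrt(2)*I*sqrt(sqrt(2) + 2)/4 + sqrt(2)*I*sqrt(2 - sqrt(2))/4 on |11>.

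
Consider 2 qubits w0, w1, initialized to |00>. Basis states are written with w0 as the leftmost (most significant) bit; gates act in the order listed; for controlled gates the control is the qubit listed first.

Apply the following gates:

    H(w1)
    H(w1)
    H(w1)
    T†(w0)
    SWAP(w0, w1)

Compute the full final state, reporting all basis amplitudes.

The final amplitudes are sqrt(2)/2 on |00>, 0 on |01>, sqrt(2)/2 on |10>, 0 on |11>. Key observation: the block from step 2 through step 3 cancels to the identity and can be dropped.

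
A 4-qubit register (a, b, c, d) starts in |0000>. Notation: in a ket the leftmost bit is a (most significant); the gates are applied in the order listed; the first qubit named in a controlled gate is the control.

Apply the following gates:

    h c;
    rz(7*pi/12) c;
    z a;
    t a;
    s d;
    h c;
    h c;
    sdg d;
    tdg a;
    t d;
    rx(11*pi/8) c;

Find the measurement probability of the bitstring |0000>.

A full measurement returns |0000> with probability -sqrt(sqrt(2) + 2)*(sqrt(2) + sqrt(6))/16 + 1/2. Key observation: steps 4-9 multiply out to the identity, so the circuit reduces to the remaining gates.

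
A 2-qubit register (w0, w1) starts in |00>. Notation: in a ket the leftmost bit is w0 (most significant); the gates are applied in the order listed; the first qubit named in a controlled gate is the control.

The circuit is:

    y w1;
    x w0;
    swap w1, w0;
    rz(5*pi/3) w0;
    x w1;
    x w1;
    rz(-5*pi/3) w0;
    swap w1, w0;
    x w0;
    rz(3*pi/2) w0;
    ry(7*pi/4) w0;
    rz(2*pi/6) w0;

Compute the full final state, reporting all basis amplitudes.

The final amplitudes are 0 on |00>, sqrt(sqrt(2) + 2)*exp(7*I*pi/12)/2 on |01>, 0 on |10>, -sqrt(2 - sqrt(2))*exp(11*I*pi/12)/2 on |11>.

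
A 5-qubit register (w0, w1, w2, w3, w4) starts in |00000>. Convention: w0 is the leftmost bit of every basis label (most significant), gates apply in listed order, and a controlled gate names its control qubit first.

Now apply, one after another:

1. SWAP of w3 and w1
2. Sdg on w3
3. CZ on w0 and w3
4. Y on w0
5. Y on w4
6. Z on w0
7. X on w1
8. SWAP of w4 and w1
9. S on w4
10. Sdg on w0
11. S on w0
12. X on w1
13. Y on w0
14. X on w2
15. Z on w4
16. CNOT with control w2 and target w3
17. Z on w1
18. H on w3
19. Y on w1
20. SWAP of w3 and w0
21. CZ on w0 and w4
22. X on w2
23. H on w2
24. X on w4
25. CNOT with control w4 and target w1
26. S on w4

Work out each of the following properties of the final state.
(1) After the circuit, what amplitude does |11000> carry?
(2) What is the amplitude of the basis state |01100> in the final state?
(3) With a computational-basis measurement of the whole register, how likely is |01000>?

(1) |11000> carries amplitude -I/2 in the final state.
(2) |01100> carries amplitude -I/2 in the final state.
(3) The probability of measuring |01000> is 1/4.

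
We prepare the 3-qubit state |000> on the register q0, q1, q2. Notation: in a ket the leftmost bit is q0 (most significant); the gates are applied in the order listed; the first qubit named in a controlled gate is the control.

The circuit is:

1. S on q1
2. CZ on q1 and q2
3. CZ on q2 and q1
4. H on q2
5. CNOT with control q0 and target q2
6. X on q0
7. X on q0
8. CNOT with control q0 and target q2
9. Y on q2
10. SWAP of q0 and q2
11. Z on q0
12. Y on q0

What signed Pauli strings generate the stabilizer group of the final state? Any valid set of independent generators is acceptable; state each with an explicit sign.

The stabilizer group can be generated by -XII, +IZI, +IIZ, among other valid generating sets.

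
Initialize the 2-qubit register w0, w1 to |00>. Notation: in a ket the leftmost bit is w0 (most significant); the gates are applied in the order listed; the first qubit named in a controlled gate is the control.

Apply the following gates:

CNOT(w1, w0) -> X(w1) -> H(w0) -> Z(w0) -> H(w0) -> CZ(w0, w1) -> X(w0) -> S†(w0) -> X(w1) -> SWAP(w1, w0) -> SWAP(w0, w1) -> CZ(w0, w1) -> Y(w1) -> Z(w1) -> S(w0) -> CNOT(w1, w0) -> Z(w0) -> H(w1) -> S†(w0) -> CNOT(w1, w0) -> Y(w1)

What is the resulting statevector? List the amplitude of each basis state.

The final amplitudes are -sqrt(2)*I/2 on |00>, 0 on |01>, 0 on |10>, -sqrt(2)*I/2 on |11>.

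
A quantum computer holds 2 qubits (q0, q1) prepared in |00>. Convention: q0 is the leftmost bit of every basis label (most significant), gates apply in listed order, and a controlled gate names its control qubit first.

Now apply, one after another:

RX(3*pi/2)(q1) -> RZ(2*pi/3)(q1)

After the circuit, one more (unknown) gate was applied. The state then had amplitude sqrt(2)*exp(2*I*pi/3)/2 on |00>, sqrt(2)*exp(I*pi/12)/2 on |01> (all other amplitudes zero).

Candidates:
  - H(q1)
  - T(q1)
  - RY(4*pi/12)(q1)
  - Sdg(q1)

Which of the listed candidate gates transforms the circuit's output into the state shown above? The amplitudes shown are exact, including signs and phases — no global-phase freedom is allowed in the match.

The unique candidate consistent with the amplitudes is T(q1).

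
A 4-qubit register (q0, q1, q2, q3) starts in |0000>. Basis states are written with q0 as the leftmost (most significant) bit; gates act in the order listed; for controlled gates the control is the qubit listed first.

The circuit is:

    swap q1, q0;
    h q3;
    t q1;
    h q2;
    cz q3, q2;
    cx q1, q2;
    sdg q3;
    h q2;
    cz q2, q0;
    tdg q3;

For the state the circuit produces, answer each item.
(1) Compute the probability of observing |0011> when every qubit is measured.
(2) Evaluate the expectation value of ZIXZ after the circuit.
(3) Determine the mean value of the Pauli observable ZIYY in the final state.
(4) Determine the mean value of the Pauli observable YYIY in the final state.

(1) A full measurement returns |0011> with probability 1/2.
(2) The observable ZIXZ averages to 0.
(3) In the final state, ZIYY has expectation sqrt(2)/2.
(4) The observable YYIY averages to 0.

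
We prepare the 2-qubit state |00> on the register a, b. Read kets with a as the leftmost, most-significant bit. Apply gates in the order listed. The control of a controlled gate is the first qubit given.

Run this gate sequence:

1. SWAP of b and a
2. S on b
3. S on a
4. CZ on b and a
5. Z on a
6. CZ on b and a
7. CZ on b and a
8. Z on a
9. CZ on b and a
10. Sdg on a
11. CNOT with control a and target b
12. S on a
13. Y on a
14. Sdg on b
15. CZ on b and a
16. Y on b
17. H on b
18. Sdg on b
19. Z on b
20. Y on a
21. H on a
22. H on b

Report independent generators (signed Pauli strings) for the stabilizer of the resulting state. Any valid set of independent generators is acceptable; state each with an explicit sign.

One valid set of independent stabilizer generators is +XI, +IY (any independent generating set of the same group is equally correct).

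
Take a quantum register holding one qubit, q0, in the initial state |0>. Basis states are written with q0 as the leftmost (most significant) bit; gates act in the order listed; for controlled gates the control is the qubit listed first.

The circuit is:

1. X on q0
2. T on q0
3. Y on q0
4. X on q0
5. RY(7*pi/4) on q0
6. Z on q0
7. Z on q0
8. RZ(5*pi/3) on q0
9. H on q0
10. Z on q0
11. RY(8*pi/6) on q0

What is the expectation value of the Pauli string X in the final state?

The observable X averages to -sqrt(2)/4 - sqrt(6)/8.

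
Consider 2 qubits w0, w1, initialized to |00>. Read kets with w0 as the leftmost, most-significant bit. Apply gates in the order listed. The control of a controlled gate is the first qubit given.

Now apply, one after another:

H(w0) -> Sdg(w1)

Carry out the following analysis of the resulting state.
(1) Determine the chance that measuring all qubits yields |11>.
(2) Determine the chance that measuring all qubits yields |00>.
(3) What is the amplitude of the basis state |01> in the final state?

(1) Outcome |11> occurs with probability 0.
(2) The probability of measuring |00> is 1/2.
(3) The amplitude on |01> is 0.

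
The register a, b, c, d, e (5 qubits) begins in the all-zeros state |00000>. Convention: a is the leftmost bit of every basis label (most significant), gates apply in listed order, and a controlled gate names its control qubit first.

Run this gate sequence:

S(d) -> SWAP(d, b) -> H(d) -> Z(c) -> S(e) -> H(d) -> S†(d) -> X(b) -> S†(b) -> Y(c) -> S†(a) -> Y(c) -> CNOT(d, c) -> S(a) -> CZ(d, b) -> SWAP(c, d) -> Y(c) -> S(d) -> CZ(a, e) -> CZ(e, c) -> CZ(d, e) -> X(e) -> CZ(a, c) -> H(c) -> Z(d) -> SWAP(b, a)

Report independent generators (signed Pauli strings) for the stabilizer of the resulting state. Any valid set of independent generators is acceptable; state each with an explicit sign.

The final state is stabilized by the group generated by -IIXII, -ZIIII, +IZIII, +IIIZI, -IIIIZ; other independent generating sets are equally valid.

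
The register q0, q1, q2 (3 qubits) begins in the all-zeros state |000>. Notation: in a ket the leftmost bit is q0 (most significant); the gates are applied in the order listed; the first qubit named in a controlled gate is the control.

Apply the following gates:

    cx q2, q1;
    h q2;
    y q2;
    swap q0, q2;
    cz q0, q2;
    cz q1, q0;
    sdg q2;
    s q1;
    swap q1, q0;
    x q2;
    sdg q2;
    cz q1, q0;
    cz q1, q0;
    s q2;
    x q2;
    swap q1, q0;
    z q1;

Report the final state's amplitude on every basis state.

The resulting statevector has amplitude -sqrt(2)*I/2 on |000>, sqrt(2)*I/2 on |100>, and 0 on every other basis state. Key observation: gates 9-16 undo each other exactly, leaving only the rest of the circuit to track.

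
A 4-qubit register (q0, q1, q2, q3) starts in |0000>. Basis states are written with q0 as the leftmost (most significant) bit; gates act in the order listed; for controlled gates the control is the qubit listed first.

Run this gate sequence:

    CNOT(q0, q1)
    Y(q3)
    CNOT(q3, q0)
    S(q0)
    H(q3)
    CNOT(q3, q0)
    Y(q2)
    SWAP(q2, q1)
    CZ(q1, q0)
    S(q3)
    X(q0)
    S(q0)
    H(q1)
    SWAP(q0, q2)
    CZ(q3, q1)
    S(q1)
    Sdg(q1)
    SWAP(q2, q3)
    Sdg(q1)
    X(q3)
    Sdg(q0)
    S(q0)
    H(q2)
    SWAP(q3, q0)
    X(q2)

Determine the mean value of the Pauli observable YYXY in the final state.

The expectation value of YYXY is 0.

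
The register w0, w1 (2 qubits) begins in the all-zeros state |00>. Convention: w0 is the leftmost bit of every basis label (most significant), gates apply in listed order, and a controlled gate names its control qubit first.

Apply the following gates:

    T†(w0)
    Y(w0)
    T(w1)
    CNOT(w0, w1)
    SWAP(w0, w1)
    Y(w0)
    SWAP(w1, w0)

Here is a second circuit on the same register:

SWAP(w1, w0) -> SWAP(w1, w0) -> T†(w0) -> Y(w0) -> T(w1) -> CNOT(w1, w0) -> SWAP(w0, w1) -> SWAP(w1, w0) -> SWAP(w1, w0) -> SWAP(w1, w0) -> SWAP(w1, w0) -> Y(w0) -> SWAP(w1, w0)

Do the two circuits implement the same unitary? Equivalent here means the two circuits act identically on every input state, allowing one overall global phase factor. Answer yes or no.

No: there is an input state on which the two circuits produce genuinely different outputs (not merely differing by a phase).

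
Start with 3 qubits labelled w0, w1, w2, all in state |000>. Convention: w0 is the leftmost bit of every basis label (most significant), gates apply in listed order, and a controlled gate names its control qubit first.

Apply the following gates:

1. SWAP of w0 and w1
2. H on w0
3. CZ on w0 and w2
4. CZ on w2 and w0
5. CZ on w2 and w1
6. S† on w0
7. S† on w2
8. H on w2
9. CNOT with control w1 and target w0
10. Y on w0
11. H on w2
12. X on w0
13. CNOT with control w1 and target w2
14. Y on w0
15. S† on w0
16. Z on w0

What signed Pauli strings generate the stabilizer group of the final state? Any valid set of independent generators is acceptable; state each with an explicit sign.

The stabilizer group can be generated by -XII, +IZI, +IIZ, among other valid generating sets.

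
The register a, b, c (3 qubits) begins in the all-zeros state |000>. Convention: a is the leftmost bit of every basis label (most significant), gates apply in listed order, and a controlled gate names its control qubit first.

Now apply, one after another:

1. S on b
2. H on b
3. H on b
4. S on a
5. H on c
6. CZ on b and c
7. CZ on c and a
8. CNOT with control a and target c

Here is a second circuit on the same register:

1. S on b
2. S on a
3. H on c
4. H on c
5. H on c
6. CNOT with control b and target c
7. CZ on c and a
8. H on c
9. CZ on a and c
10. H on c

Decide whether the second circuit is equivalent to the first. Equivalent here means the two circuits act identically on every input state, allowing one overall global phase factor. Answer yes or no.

No: there is an input state on which the two circuits produce genuinely different outputs (not merely differing by a phase).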